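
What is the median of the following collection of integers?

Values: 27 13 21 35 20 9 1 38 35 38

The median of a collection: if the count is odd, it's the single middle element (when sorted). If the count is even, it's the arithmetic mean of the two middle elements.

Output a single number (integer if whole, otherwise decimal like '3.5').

Step 1: insert 27 -> lo=[27] (size 1, max 27) hi=[] (size 0) -> median=27
Step 2: insert 13 -> lo=[13] (size 1, max 13) hi=[27] (size 1, min 27) -> median=20
Step 3: insert 21 -> lo=[13, 21] (size 2, max 21) hi=[27] (size 1, min 27) -> median=21
Step 4: insert 35 -> lo=[13, 21] (size 2, max 21) hi=[27, 35] (size 2, min 27) -> median=24
Step 5: insert 20 -> lo=[13, 20, 21] (size 3, max 21) hi=[27, 35] (size 2, min 27) -> median=21
Step 6: insert 9 -> lo=[9, 13, 20] (size 3, max 20) hi=[21, 27, 35] (size 3, min 21) -> median=20.5
Step 7: insert 1 -> lo=[1, 9, 13, 20] (size 4, max 20) hi=[21, 27, 35] (size 3, min 21) -> median=20
Step 8: insert 38 -> lo=[1, 9, 13, 20] (size 4, max 20) hi=[21, 27, 35, 38] (size 4, min 21) -> median=20.5
Step 9: insert 35 -> lo=[1, 9, 13, 20, 21] (size 5, max 21) hi=[27, 35, 35, 38] (size 4, min 27) -> median=21
Step 10: insert 38 -> lo=[1, 9, 13, 20, 21] (size 5, max 21) hi=[27, 35, 35, 38, 38] (size 5, min 27) -> median=24

Answer: 24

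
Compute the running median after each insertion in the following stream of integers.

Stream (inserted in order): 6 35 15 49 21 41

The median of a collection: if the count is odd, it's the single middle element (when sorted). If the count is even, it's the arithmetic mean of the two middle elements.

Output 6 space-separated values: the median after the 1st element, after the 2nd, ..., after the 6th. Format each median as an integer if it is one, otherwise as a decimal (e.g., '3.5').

Answer: 6 20.5 15 25 21 28

Derivation:
Step 1: insert 6 -> lo=[6] (size 1, max 6) hi=[] (size 0) -> median=6
Step 2: insert 35 -> lo=[6] (size 1, max 6) hi=[35] (size 1, min 35) -> median=20.5
Step 3: insert 15 -> lo=[6, 15] (size 2, max 15) hi=[35] (size 1, min 35) -> median=15
Step 4: insert 49 -> lo=[6, 15] (size 2, max 15) hi=[35, 49] (size 2, min 35) -> median=25
Step 5: insert 21 -> lo=[6, 15, 21] (size 3, max 21) hi=[35, 49] (size 2, min 35) -> median=21
Step 6: insert 41 -> lo=[6, 15, 21] (size 3, max 21) hi=[35, 41, 49] (size 3, min 35) -> median=28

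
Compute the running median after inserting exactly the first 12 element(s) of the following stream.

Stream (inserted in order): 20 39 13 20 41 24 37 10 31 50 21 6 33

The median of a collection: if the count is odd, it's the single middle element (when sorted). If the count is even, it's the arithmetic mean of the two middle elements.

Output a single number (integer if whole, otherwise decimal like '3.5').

Answer: 22.5

Derivation:
Step 1: insert 20 -> lo=[20] (size 1, max 20) hi=[] (size 0) -> median=20
Step 2: insert 39 -> lo=[20] (size 1, max 20) hi=[39] (size 1, min 39) -> median=29.5
Step 3: insert 13 -> lo=[13, 20] (size 2, max 20) hi=[39] (size 1, min 39) -> median=20
Step 4: insert 20 -> lo=[13, 20] (size 2, max 20) hi=[20, 39] (size 2, min 20) -> median=20
Step 5: insert 41 -> lo=[13, 20, 20] (size 3, max 20) hi=[39, 41] (size 2, min 39) -> median=20
Step 6: insert 24 -> lo=[13, 20, 20] (size 3, max 20) hi=[24, 39, 41] (size 3, min 24) -> median=22
Step 7: insert 37 -> lo=[13, 20, 20, 24] (size 4, max 24) hi=[37, 39, 41] (size 3, min 37) -> median=24
Step 8: insert 10 -> lo=[10, 13, 20, 20] (size 4, max 20) hi=[24, 37, 39, 41] (size 4, min 24) -> median=22
Step 9: insert 31 -> lo=[10, 13, 20, 20, 24] (size 5, max 24) hi=[31, 37, 39, 41] (size 4, min 31) -> median=24
Step 10: insert 50 -> lo=[10, 13, 20, 20, 24] (size 5, max 24) hi=[31, 37, 39, 41, 50] (size 5, min 31) -> median=27.5
Step 11: insert 21 -> lo=[10, 13, 20, 20, 21, 24] (size 6, max 24) hi=[31, 37, 39, 41, 50] (size 5, min 31) -> median=24
Step 12: insert 6 -> lo=[6, 10, 13, 20, 20, 21] (size 6, max 21) hi=[24, 31, 37, 39, 41, 50] (size 6, min 24) -> median=22.5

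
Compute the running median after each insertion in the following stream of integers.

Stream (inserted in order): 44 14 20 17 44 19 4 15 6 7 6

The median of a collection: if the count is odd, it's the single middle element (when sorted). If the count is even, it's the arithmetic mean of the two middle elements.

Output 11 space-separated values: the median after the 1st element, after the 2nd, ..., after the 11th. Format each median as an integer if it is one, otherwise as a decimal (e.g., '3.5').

Answer: 44 29 20 18.5 20 19.5 19 18 17 16 15

Derivation:
Step 1: insert 44 -> lo=[44] (size 1, max 44) hi=[] (size 0) -> median=44
Step 2: insert 14 -> lo=[14] (size 1, max 14) hi=[44] (size 1, min 44) -> median=29
Step 3: insert 20 -> lo=[14, 20] (size 2, max 20) hi=[44] (size 1, min 44) -> median=20
Step 4: insert 17 -> lo=[14, 17] (size 2, max 17) hi=[20, 44] (size 2, min 20) -> median=18.5
Step 5: insert 44 -> lo=[14, 17, 20] (size 3, max 20) hi=[44, 44] (size 2, min 44) -> median=20
Step 6: insert 19 -> lo=[14, 17, 19] (size 3, max 19) hi=[20, 44, 44] (size 3, min 20) -> median=19.5
Step 7: insert 4 -> lo=[4, 14, 17, 19] (size 4, max 19) hi=[20, 44, 44] (size 3, min 20) -> median=19
Step 8: insert 15 -> lo=[4, 14, 15, 17] (size 4, max 17) hi=[19, 20, 44, 44] (size 4, min 19) -> median=18
Step 9: insert 6 -> lo=[4, 6, 14, 15, 17] (size 5, max 17) hi=[19, 20, 44, 44] (size 4, min 19) -> median=17
Step 10: insert 7 -> lo=[4, 6, 7, 14, 15] (size 5, max 15) hi=[17, 19, 20, 44, 44] (size 5, min 17) -> median=16
Step 11: insert 6 -> lo=[4, 6, 6, 7, 14, 15] (size 6, max 15) hi=[17, 19, 20, 44, 44] (size 5, min 17) -> median=15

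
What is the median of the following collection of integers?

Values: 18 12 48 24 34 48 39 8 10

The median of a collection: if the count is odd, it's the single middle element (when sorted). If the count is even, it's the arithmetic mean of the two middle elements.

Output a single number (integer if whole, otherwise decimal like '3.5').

Step 1: insert 18 -> lo=[18] (size 1, max 18) hi=[] (size 0) -> median=18
Step 2: insert 12 -> lo=[12] (size 1, max 12) hi=[18] (size 1, min 18) -> median=15
Step 3: insert 48 -> lo=[12, 18] (size 2, max 18) hi=[48] (size 1, min 48) -> median=18
Step 4: insert 24 -> lo=[12, 18] (size 2, max 18) hi=[24, 48] (size 2, min 24) -> median=21
Step 5: insert 34 -> lo=[12, 18, 24] (size 3, max 24) hi=[34, 48] (size 2, min 34) -> median=24
Step 6: insert 48 -> lo=[12, 18, 24] (size 3, max 24) hi=[34, 48, 48] (size 3, min 34) -> median=29
Step 7: insert 39 -> lo=[12, 18, 24, 34] (size 4, max 34) hi=[39, 48, 48] (size 3, min 39) -> median=34
Step 8: insert 8 -> lo=[8, 12, 18, 24] (size 4, max 24) hi=[34, 39, 48, 48] (size 4, min 34) -> median=29
Step 9: insert 10 -> lo=[8, 10, 12, 18, 24] (size 5, max 24) hi=[34, 39, 48, 48] (size 4, min 34) -> median=24

Answer: 24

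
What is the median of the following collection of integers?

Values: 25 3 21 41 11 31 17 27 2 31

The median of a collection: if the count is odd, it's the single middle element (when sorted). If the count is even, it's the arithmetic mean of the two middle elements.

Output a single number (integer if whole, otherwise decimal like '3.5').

Step 1: insert 25 -> lo=[25] (size 1, max 25) hi=[] (size 0) -> median=25
Step 2: insert 3 -> lo=[3] (size 1, max 3) hi=[25] (size 1, min 25) -> median=14
Step 3: insert 21 -> lo=[3, 21] (size 2, max 21) hi=[25] (size 1, min 25) -> median=21
Step 4: insert 41 -> lo=[3, 21] (size 2, max 21) hi=[25, 41] (size 2, min 25) -> median=23
Step 5: insert 11 -> lo=[3, 11, 21] (size 3, max 21) hi=[25, 41] (size 2, min 25) -> median=21
Step 6: insert 31 -> lo=[3, 11, 21] (size 3, max 21) hi=[25, 31, 41] (size 3, min 25) -> median=23
Step 7: insert 17 -> lo=[3, 11, 17, 21] (size 4, max 21) hi=[25, 31, 41] (size 3, min 25) -> median=21
Step 8: insert 27 -> lo=[3, 11, 17, 21] (size 4, max 21) hi=[25, 27, 31, 41] (size 4, min 25) -> median=23
Step 9: insert 2 -> lo=[2, 3, 11, 17, 21] (size 5, max 21) hi=[25, 27, 31, 41] (size 4, min 25) -> median=21
Step 10: insert 31 -> lo=[2, 3, 11, 17, 21] (size 5, max 21) hi=[25, 27, 31, 31, 41] (size 5, min 25) -> median=23

Answer: 23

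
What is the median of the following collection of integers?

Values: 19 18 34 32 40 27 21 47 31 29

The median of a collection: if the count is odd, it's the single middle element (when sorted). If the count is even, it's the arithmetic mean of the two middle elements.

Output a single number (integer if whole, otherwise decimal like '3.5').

Answer: 30

Derivation:
Step 1: insert 19 -> lo=[19] (size 1, max 19) hi=[] (size 0) -> median=19
Step 2: insert 18 -> lo=[18] (size 1, max 18) hi=[19] (size 1, min 19) -> median=18.5
Step 3: insert 34 -> lo=[18, 19] (size 2, max 19) hi=[34] (size 1, min 34) -> median=19
Step 4: insert 32 -> lo=[18, 19] (size 2, max 19) hi=[32, 34] (size 2, min 32) -> median=25.5
Step 5: insert 40 -> lo=[18, 19, 32] (size 3, max 32) hi=[34, 40] (size 2, min 34) -> median=32
Step 6: insert 27 -> lo=[18, 19, 27] (size 3, max 27) hi=[32, 34, 40] (size 3, min 32) -> median=29.5
Step 7: insert 21 -> lo=[18, 19, 21, 27] (size 4, max 27) hi=[32, 34, 40] (size 3, min 32) -> median=27
Step 8: insert 47 -> lo=[18, 19, 21, 27] (size 4, max 27) hi=[32, 34, 40, 47] (size 4, min 32) -> median=29.5
Step 9: insert 31 -> lo=[18, 19, 21, 27, 31] (size 5, max 31) hi=[32, 34, 40, 47] (size 4, min 32) -> median=31
Step 10: insert 29 -> lo=[18, 19, 21, 27, 29] (size 5, max 29) hi=[31, 32, 34, 40, 47] (size 5, min 31) -> median=30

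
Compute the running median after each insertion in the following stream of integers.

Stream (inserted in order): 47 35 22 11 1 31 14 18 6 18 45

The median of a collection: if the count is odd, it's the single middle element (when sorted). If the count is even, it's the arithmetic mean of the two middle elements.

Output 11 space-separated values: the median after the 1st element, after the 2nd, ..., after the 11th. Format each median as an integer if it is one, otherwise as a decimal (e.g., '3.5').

Answer: 47 41 35 28.5 22 26.5 22 20 18 18 18

Derivation:
Step 1: insert 47 -> lo=[47] (size 1, max 47) hi=[] (size 0) -> median=47
Step 2: insert 35 -> lo=[35] (size 1, max 35) hi=[47] (size 1, min 47) -> median=41
Step 3: insert 22 -> lo=[22, 35] (size 2, max 35) hi=[47] (size 1, min 47) -> median=35
Step 4: insert 11 -> lo=[11, 22] (size 2, max 22) hi=[35, 47] (size 2, min 35) -> median=28.5
Step 5: insert 1 -> lo=[1, 11, 22] (size 3, max 22) hi=[35, 47] (size 2, min 35) -> median=22
Step 6: insert 31 -> lo=[1, 11, 22] (size 3, max 22) hi=[31, 35, 47] (size 3, min 31) -> median=26.5
Step 7: insert 14 -> lo=[1, 11, 14, 22] (size 4, max 22) hi=[31, 35, 47] (size 3, min 31) -> median=22
Step 8: insert 18 -> lo=[1, 11, 14, 18] (size 4, max 18) hi=[22, 31, 35, 47] (size 4, min 22) -> median=20
Step 9: insert 6 -> lo=[1, 6, 11, 14, 18] (size 5, max 18) hi=[22, 31, 35, 47] (size 4, min 22) -> median=18
Step 10: insert 18 -> lo=[1, 6, 11, 14, 18] (size 5, max 18) hi=[18, 22, 31, 35, 47] (size 5, min 18) -> median=18
Step 11: insert 45 -> lo=[1, 6, 11, 14, 18, 18] (size 6, max 18) hi=[22, 31, 35, 45, 47] (size 5, min 22) -> median=18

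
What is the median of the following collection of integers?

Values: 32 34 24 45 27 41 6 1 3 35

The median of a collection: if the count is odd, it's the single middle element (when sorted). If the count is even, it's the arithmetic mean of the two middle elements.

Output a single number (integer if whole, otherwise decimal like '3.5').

Step 1: insert 32 -> lo=[32] (size 1, max 32) hi=[] (size 0) -> median=32
Step 2: insert 34 -> lo=[32] (size 1, max 32) hi=[34] (size 1, min 34) -> median=33
Step 3: insert 24 -> lo=[24, 32] (size 2, max 32) hi=[34] (size 1, min 34) -> median=32
Step 4: insert 45 -> lo=[24, 32] (size 2, max 32) hi=[34, 45] (size 2, min 34) -> median=33
Step 5: insert 27 -> lo=[24, 27, 32] (size 3, max 32) hi=[34, 45] (size 2, min 34) -> median=32
Step 6: insert 41 -> lo=[24, 27, 32] (size 3, max 32) hi=[34, 41, 45] (size 3, min 34) -> median=33
Step 7: insert 6 -> lo=[6, 24, 27, 32] (size 4, max 32) hi=[34, 41, 45] (size 3, min 34) -> median=32
Step 8: insert 1 -> lo=[1, 6, 24, 27] (size 4, max 27) hi=[32, 34, 41, 45] (size 4, min 32) -> median=29.5
Step 9: insert 3 -> lo=[1, 3, 6, 24, 27] (size 5, max 27) hi=[32, 34, 41, 45] (size 4, min 32) -> median=27
Step 10: insert 35 -> lo=[1, 3, 6, 24, 27] (size 5, max 27) hi=[32, 34, 35, 41, 45] (size 5, min 32) -> median=29.5

Answer: 29.5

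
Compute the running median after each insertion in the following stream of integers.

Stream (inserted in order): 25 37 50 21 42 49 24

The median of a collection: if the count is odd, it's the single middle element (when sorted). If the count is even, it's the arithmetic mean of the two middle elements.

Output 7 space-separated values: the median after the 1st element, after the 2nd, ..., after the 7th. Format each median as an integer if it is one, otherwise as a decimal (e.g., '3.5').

Step 1: insert 25 -> lo=[25] (size 1, max 25) hi=[] (size 0) -> median=25
Step 2: insert 37 -> lo=[25] (size 1, max 25) hi=[37] (size 1, min 37) -> median=31
Step 3: insert 50 -> lo=[25, 37] (size 2, max 37) hi=[50] (size 1, min 50) -> median=37
Step 4: insert 21 -> lo=[21, 25] (size 2, max 25) hi=[37, 50] (size 2, min 37) -> median=31
Step 5: insert 42 -> lo=[21, 25, 37] (size 3, max 37) hi=[42, 50] (size 2, min 42) -> median=37
Step 6: insert 49 -> lo=[21, 25, 37] (size 3, max 37) hi=[42, 49, 50] (size 3, min 42) -> median=39.5
Step 7: insert 24 -> lo=[21, 24, 25, 37] (size 4, max 37) hi=[42, 49, 50] (size 3, min 42) -> median=37

Answer: 25 31 37 31 37 39.5 37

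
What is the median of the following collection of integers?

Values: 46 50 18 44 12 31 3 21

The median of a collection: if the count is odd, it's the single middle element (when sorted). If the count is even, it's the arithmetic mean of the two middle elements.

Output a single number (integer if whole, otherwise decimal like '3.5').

Answer: 26

Derivation:
Step 1: insert 46 -> lo=[46] (size 1, max 46) hi=[] (size 0) -> median=46
Step 2: insert 50 -> lo=[46] (size 1, max 46) hi=[50] (size 1, min 50) -> median=48
Step 3: insert 18 -> lo=[18, 46] (size 2, max 46) hi=[50] (size 1, min 50) -> median=46
Step 4: insert 44 -> lo=[18, 44] (size 2, max 44) hi=[46, 50] (size 2, min 46) -> median=45
Step 5: insert 12 -> lo=[12, 18, 44] (size 3, max 44) hi=[46, 50] (size 2, min 46) -> median=44
Step 6: insert 31 -> lo=[12, 18, 31] (size 3, max 31) hi=[44, 46, 50] (size 3, min 44) -> median=37.5
Step 7: insert 3 -> lo=[3, 12, 18, 31] (size 4, max 31) hi=[44, 46, 50] (size 3, min 44) -> median=31
Step 8: insert 21 -> lo=[3, 12, 18, 21] (size 4, max 21) hi=[31, 44, 46, 50] (size 4, min 31) -> median=26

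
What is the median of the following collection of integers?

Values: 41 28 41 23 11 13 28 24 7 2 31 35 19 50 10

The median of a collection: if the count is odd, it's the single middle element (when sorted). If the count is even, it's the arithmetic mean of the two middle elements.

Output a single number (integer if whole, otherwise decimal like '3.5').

Step 1: insert 41 -> lo=[41] (size 1, max 41) hi=[] (size 0) -> median=41
Step 2: insert 28 -> lo=[28] (size 1, max 28) hi=[41] (size 1, min 41) -> median=34.5
Step 3: insert 41 -> lo=[28, 41] (size 2, max 41) hi=[41] (size 1, min 41) -> median=41
Step 4: insert 23 -> lo=[23, 28] (size 2, max 28) hi=[41, 41] (size 2, min 41) -> median=34.5
Step 5: insert 11 -> lo=[11, 23, 28] (size 3, max 28) hi=[41, 41] (size 2, min 41) -> median=28
Step 6: insert 13 -> lo=[11, 13, 23] (size 3, max 23) hi=[28, 41, 41] (size 3, min 28) -> median=25.5
Step 7: insert 28 -> lo=[11, 13, 23, 28] (size 4, max 28) hi=[28, 41, 41] (size 3, min 28) -> median=28
Step 8: insert 24 -> lo=[11, 13, 23, 24] (size 4, max 24) hi=[28, 28, 41, 41] (size 4, min 28) -> median=26
Step 9: insert 7 -> lo=[7, 11, 13, 23, 24] (size 5, max 24) hi=[28, 28, 41, 41] (size 4, min 28) -> median=24
Step 10: insert 2 -> lo=[2, 7, 11, 13, 23] (size 5, max 23) hi=[24, 28, 28, 41, 41] (size 5, min 24) -> median=23.5
Step 11: insert 31 -> lo=[2, 7, 11, 13, 23, 24] (size 6, max 24) hi=[28, 28, 31, 41, 41] (size 5, min 28) -> median=24
Step 12: insert 35 -> lo=[2, 7, 11, 13, 23, 24] (size 6, max 24) hi=[28, 28, 31, 35, 41, 41] (size 6, min 28) -> median=26
Step 13: insert 19 -> lo=[2, 7, 11, 13, 19, 23, 24] (size 7, max 24) hi=[28, 28, 31, 35, 41, 41] (size 6, min 28) -> median=24
Step 14: insert 50 -> lo=[2, 7, 11, 13, 19, 23, 24] (size 7, max 24) hi=[28, 28, 31, 35, 41, 41, 50] (size 7, min 28) -> median=26
Step 15: insert 10 -> lo=[2, 7, 10, 11, 13, 19, 23, 24] (size 8, max 24) hi=[28, 28, 31, 35, 41, 41, 50] (size 7, min 28) -> median=24

Answer: 24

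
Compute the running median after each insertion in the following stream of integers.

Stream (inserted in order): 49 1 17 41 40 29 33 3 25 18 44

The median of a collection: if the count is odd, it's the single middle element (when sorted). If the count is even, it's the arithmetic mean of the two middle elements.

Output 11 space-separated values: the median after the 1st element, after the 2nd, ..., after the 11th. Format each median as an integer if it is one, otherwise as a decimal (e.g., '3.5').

Step 1: insert 49 -> lo=[49] (size 1, max 49) hi=[] (size 0) -> median=49
Step 2: insert 1 -> lo=[1] (size 1, max 1) hi=[49] (size 1, min 49) -> median=25
Step 3: insert 17 -> lo=[1, 17] (size 2, max 17) hi=[49] (size 1, min 49) -> median=17
Step 4: insert 41 -> lo=[1, 17] (size 2, max 17) hi=[41, 49] (size 2, min 41) -> median=29
Step 5: insert 40 -> lo=[1, 17, 40] (size 3, max 40) hi=[41, 49] (size 2, min 41) -> median=40
Step 6: insert 29 -> lo=[1, 17, 29] (size 3, max 29) hi=[40, 41, 49] (size 3, min 40) -> median=34.5
Step 7: insert 33 -> lo=[1, 17, 29, 33] (size 4, max 33) hi=[40, 41, 49] (size 3, min 40) -> median=33
Step 8: insert 3 -> lo=[1, 3, 17, 29] (size 4, max 29) hi=[33, 40, 41, 49] (size 4, min 33) -> median=31
Step 9: insert 25 -> lo=[1, 3, 17, 25, 29] (size 5, max 29) hi=[33, 40, 41, 49] (size 4, min 33) -> median=29
Step 10: insert 18 -> lo=[1, 3, 17, 18, 25] (size 5, max 25) hi=[29, 33, 40, 41, 49] (size 5, min 29) -> median=27
Step 11: insert 44 -> lo=[1, 3, 17, 18, 25, 29] (size 6, max 29) hi=[33, 40, 41, 44, 49] (size 5, min 33) -> median=29

Answer: 49 25 17 29 40 34.5 33 31 29 27 29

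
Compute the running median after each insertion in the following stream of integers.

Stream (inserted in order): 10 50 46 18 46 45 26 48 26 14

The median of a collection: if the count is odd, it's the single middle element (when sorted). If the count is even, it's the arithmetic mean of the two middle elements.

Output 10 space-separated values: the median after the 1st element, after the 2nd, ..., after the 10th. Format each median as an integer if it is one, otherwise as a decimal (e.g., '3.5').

Step 1: insert 10 -> lo=[10] (size 1, max 10) hi=[] (size 0) -> median=10
Step 2: insert 50 -> lo=[10] (size 1, max 10) hi=[50] (size 1, min 50) -> median=30
Step 3: insert 46 -> lo=[10, 46] (size 2, max 46) hi=[50] (size 1, min 50) -> median=46
Step 4: insert 18 -> lo=[10, 18] (size 2, max 18) hi=[46, 50] (size 2, min 46) -> median=32
Step 5: insert 46 -> lo=[10, 18, 46] (size 3, max 46) hi=[46, 50] (size 2, min 46) -> median=46
Step 6: insert 45 -> lo=[10, 18, 45] (size 3, max 45) hi=[46, 46, 50] (size 3, min 46) -> median=45.5
Step 7: insert 26 -> lo=[10, 18, 26, 45] (size 4, max 45) hi=[46, 46, 50] (size 3, min 46) -> median=45
Step 8: insert 48 -> lo=[10, 18, 26, 45] (size 4, max 45) hi=[46, 46, 48, 50] (size 4, min 46) -> median=45.5
Step 9: insert 26 -> lo=[10, 18, 26, 26, 45] (size 5, max 45) hi=[46, 46, 48, 50] (size 4, min 46) -> median=45
Step 10: insert 14 -> lo=[10, 14, 18, 26, 26] (size 5, max 26) hi=[45, 46, 46, 48, 50] (size 5, min 45) -> median=35.5

Answer: 10 30 46 32 46 45.5 45 45.5 45 35.5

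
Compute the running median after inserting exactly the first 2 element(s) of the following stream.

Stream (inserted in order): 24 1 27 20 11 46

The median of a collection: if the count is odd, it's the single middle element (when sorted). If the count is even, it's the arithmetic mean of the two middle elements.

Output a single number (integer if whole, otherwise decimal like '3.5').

Answer: 12.5

Derivation:
Step 1: insert 24 -> lo=[24] (size 1, max 24) hi=[] (size 0) -> median=24
Step 2: insert 1 -> lo=[1] (size 1, max 1) hi=[24] (size 1, min 24) -> median=12.5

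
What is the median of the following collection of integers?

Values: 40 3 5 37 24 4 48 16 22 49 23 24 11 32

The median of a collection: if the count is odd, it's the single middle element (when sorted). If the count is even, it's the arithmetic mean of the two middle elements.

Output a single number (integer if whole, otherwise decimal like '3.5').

Step 1: insert 40 -> lo=[40] (size 1, max 40) hi=[] (size 0) -> median=40
Step 2: insert 3 -> lo=[3] (size 1, max 3) hi=[40] (size 1, min 40) -> median=21.5
Step 3: insert 5 -> lo=[3, 5] (size 2, max 5) hi=[40] (size 1, min 40) -> median=5
Step 4: insert 37 -> lo=[3, 5] (size 2, max 5) hi=[37, 40] (size 2, min 37) -> median=21
Step 5: insert 24 -> lo=[3, 5, 24] (size 3, max 24) hi=[37, 40] (size 2, min 37) -> median=24
Step 6: insert 4 -> lo=[3, 4, 5] (size 3, max 5) hi=[24, 37, 40] (size 3, min 24) -> median=14.5
Step 7: insert 48 -> lo=[3, 4, 5, 24] (size 4, max 24) hi=[37, 40, 48] (size 3, min 37) -> median=24
Step 8: insert 16 -> lo=[3, 4, 5, 16] (size 4, max 16) hi=[24, 37, 40, 48] (size 4, min 24) -> median=20
Step 9: insert 22 -> lo=[3, 4, 5, 16, 22] (size 5, max 22) hi=[24, 37, 40, 48] (size 4, min 24) -> median=22
Step 10: insert 49 -> lo=[3, 4, 5, 16, 22] (size 5, max 22) hi=[24, 37, 40, 48, 49] (size 5, min 24) -> median=23
Step 11: insert 23 -> lo=[3, 4, 5, 16, 22, 23] (size 6, max 23) hi=[24, 37, 40, 48, 49] (size 5, min 24) -> median=23
Step 12: insert 24 -> lo=[3, 4, 5, 16, 22, 23] (size 6, max 23) hi=[24, 24, 37, 40, 48, 49] (size 6, min 24) -> median=23.5
Step 13: insert 11 -> lo=[3, 4, 5, 11, 16, 22, 23] (size 7, max 23) hi=[24, 24, 37, 40, 48, 49] (size 6, min 24) -> median=23
Step 14: insert 32 -> lo=[3, 4, 5, 11, 16, 22, 23] (size 7, max 23) hi=[24, 24, 32, 37, 40, 48, 49] (size 7, min 24) -> median=23.5

Answer: 23.5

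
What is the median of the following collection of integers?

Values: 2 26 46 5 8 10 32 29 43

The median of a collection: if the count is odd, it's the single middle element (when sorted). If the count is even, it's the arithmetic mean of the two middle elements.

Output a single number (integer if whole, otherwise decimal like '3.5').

Step 1: insert 2 -> lo=[2] (size 1, max 2) hi=[] (size 0) -> median=2
Step 2: insert 26 -> lo=[2] (size 1, max 2) hi=[26] (size 1, min 26) -> median=14
Step 3: insert 46 -> lo=[2, 26] (size 2, max 26) hi=[46] (size 1, min 46) -> median=26
Step 4: insert 5 -> lo=[2, 5] (size 2, max 5) hi=[26, 46] (size 2, min 26) -> median=15.5
Step 5: insert 8 -> lo=[2, 5, 8] (size 3, max 8) hi=[26, 46] (size 2, min 26) -> median=8
Step 6: insert 10 -> lo=[2, 5, 8] (size 3, max 8) hi=[10, 26, 46] (size 3, min 10) -> median=9
Step 7: insert 32 -> lo=[2, 5, 8, 10] (size 4, max 10) hi=[26, 32, 46] (size 3, min 26) -> median=10
Step 8: insert 29 -> lo=[2, 5, 8, 10] (size 4, max 10) hi=[26, 29, 32, 46] (size 4, min 26) -> median=18
Step 9: insert 43 -> lo=[2, 5, 8, 10, 26] (size 5, max 26) hi=[29, 32, 43, 46] (size 4, min 29) -> median=26

Answer: 26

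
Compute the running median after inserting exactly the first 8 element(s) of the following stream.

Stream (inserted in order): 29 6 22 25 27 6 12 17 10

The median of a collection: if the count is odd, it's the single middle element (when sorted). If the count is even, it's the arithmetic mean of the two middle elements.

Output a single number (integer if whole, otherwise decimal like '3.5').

Step 1: insert 29 -> lo=[29] (size 1, max 29) hi=[] (size 0) -> median=29
Step 2: insert 6 -> lo=[6] (size 1, max 6) hi=[29] (size 1, min 29) -> median=17.5
Step 3: insert 22 -> lo=[6, 22] (size 2, max 22) hi=[29] (size 1, min 29) -> median=22
Step 4: insert 25 -> lo=[6, 22] (size 2, max 22) hi=[25, 29] (size 2, min 25) -> median=23.5
Step 5: insert 27 -> lo=[6, 22, 25] (size 3, max 25) hi=[27, 29] (size 2, min 27) -> median=25
Step 6: insert 6 -> lo=[6, 6, 22] (size 3, max 22) hi=[25, 27, 29] (size 3, min 25) -> median=23.5
Step 7: insert 12 -> lo=[6, 6, 12, 22] (size 4, max 22) hi=[25, 27, 29] (size 3, min 25) -> median=22
Step 8: insert 17 -> lo=[6, 6, 12, 17] (size 4, max 17) hi=[22, 25, 27, 29] (size 4, min 22) -> median=19.5

Answer: 19.5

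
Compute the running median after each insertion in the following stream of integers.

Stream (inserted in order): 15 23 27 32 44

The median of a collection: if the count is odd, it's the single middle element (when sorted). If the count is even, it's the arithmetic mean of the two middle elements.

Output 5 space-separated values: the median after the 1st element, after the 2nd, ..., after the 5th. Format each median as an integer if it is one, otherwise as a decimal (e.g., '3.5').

Answer: 15 19 23 25 27

Derivation:
Step 1: insert 15 -> lo=[15] (size 1, max 15) hi=[] (size 0) -> median=15
Step 2: insert 23 -> lo=[15] (size 1, max 15) hi=[23] (size 1, min 23) -> median=19
Step 3: insert 27 -> lo=[15, 23] (size 2, max 23) hi=[27] (size 1, min 27) -> median=23
Step 4: insert 32 -> lo=[15, 23] (size 2, max 23) hi=[27, 32] (size 2, min 27) -> median=25
Step 5: insert 44 -> lo=[15, 23, 27] (size 3, max 27) hi=[32, 44] (size 2, min 32) -> median=27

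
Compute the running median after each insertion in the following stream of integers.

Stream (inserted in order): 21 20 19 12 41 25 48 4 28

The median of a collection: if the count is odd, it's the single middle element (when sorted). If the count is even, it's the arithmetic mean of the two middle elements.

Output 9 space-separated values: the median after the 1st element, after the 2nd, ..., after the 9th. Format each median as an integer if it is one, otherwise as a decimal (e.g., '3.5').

Answer: 21 20.5 20 19.5 20 20.5 21 20.5 21

Derivation:
Step 1: insert 21 -> lo=[21] (size 1, max 21) hi=[] (size 0) -> median=21
Step 2: insert 20 -> lo=[20] (size 1, max 20) hi=[21] (size 1, min 21) -> median=20.5
Step 3: insert 19 -> lo=[19, 20] (size 2, max 20) hi=[21] (size 1, min 21) -> median=20
Step 4: insert 12 -> lo=[12, 19] (size 2, max 19) hi=[20, 21] (size 2, min 20) -> median=19.5
Step 5: insert 41 -> lo=[12, 19, 20] (size 3, max 20) hi=[21, 41] (size 2, min 21) -> median=20
Step 6: insert 25 -> lo=[12, 19, 20] (size 3, max 20) hi=[21, 25, 41] (size 3, min 21) -> median=20.5
Step 7: insert 48 -> lo=[12, 19, 20, 21] (size 4, max 21) hi=[25, 41, 48] (size 3, min 25) -> median=21
Step 8: insert 4 -> lo=[4, 12, 19, 20] (size 4, max 20) hi=[21, 25, 41, 48] (size 4, min 21) -> median=20.5
Step 9: insert 28 -> lo=[4, 12, 19, 20, 21] (size 5, max 21) hi=[25, 28, 41, 48] (size 4, min 25) -> median=21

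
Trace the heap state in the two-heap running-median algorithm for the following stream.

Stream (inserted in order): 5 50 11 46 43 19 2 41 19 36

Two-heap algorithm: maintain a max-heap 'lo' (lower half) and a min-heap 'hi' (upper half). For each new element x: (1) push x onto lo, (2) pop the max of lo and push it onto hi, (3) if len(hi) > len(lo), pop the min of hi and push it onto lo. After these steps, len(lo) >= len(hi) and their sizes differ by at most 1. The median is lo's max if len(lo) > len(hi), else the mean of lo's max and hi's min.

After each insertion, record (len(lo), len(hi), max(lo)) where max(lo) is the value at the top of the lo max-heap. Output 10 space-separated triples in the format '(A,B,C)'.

Answer: (1,0,5) (1,1,5) (2,1,11) (2,2,11) (3,2,43) (3,3,19) (4,3,19) (4,4,19) (5,4,19) (5,5,19)

Derivation:
Step 1: insert 5 -> lo=[5] hi=[] -> (len(lo)=1, len(hi)=0, max(lo)=5)
Step 2: insert 50 -> lo=[5] hi=[50] -> (len(lo)=1, len(hi)=1, max(lo)=5)
Step 3: insert 11 -> lo=[5, 11] hi=[50] -> (len(lo)=2, len(hi)=1, max(lo)=11)
Step 4: insert 46 -> lo=[5, 11] hi=[46, 50] -> (len(lo)=2, len(hi)=2, max(lo)=11)
Step 5: insert 43 -> lo=[5, 11, 43] hi=[46, 50] -> (len(lo)=3, len(hi)=2, max(lo)=43)
Step 6: insert 19 -> lo=[5, 11, 19] hi=[43, 46, 50] -> (len(lo)=3, len(hi)=3, max(lo)=19)
Step 7: insert 2 -> lo=[2, 5, 11, 19] hi=[43, 46, 50] -> (len(lo)=4, len(hi)=3, max(lo)=19)
Step 8: insert 41 -> lo=[2, 5, 11, 19] hi=[41, 43, 46, 50] -> (len(lo)=4, len(hi)=4, max(lo)=19)
Step 9: insert 19 -> lo=[2, 5, 11, 19, 19] hi=[41, 43, 46, 50] -> (len(lo)=5, len(hi)=4, max(lo)=19)
Step 10: insert 36 -> lo=[2, 5, 11, 19, 19] hi=[36, 41, 43, 46, 50] -> (len(lo)=5, len(hi)=5, max(lo)=19)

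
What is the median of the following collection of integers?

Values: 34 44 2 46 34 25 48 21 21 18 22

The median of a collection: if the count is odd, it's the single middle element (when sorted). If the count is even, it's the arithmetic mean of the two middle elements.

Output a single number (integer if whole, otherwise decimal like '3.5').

Step 1: insert 34 -> lo=[34] (size 1, max 34) hi=[] (size 0) -> median=34
Step 2: insert 44 -> lo=[34] (size 1, max 34) hi=[44] (size 1, min 44) -> median=39
Step 3: insert 2 -> lo=[2, 34] (size 2, max 34) hi=[44] (size 1, min 44) -> median=34
Step 4: insert 46 -> lo=[2, 34] (size 2, max 34) hi=[44, 46] (size 2, min 44) -> median=39
Step 5: insert 34 -> lo=[2, 34, 34] (size 3, max 34) hi=[44, 46] (size 2, min 44) -> median=34
Step 6: insert 25 -> lo=[2, 25, 34] (size 3, max 34) hi=[34, 44, 46] (size 3, min 34) -> median=34
Step 7: insert 48 -> lo=[2, 25, 34, 34] (size 4, max 34) hi=[44, 46, 48] (size 3, min 44) -> median=34
Step 8: insert 21 -> lo=[2, 21, 25, 34] (size 4, max 34) hi=[34, 44, 46, 48] (size 4, min 34) -> median=34
Step 9: insert 21 -> lo=[2, 21, 21, 25, 34] (size 5, max 34) hi=[34, 44, 46, 48] (size 4, min 34) -> median=34
Step 10: insert 18 -> lo=[2, 18, 21, 21, 25] (size 5, max 25) hi=[34, 34, 44, 46, 48] (size 5, min 34) -> median=29.5
Step 11: insert 22 -> lo=[2, 18, 21, 21, 22, 25] (size 6, max 25) hi=[34, 34, 44, 46, 48] (size 5, min 34) -> median=25

Answer: 25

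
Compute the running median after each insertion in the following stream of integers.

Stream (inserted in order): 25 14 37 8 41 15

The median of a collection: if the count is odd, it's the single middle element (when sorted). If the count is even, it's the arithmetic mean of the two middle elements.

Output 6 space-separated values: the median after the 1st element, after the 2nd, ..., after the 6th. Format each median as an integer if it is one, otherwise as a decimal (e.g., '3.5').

Answer: 25 19.5 25 19.5 25 20

Derivation:
Step 1: insert 25 -> lo=[25] (size 1, max 25) hi=[] (size 0) -> median=25
Step 2: insert 14 -> lo=[14] (size 1, max 14) hi=[25] (size 1, min 25) -> median=19.5
Step 3: insert 37 -> lo=[14, 25] (size 2, max 25) hi=[37] (size 1, min 37) -> median=25
Step 4: insert 8 -> lo=[8, 14] (size 2, max 14) hi=[25, 37] (size 2, min 25) -> median=19.5
Step 5: insert 41 -> lo=[8, 14, 25] (size 3, max 25) hi=[37, 41] (size 2, min 37) -> median=25
Step 6: insert 15 -> lo=[8, 14, 15] (size 3, max 15) hi=[25, 37, 41] (size 3, min 25) -> median=20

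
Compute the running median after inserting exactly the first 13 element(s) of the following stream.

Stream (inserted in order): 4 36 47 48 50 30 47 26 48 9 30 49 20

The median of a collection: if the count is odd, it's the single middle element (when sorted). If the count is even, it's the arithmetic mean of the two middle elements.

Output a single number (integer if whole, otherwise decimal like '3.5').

Answer: 36

Derivation:
Step 1: insert 4 -> lo=[4] (size 1, max 4) hi=[] (size 0) -> median=4
Step 2: insert 36 -> lo=[4] (size 1, max 4) hi=[36] (size 1, min 36) -> median=20
Step 3: insert 47 -> lo=[4, 36] (size 2, max 36) hi=[47] (size 1, min 47) -> median=36
Step 4: insert 48 -> lo=[4, 36] (size 2, max 36) hi=[47, 48] (size 2, min 47) -> median=41.5
Step 5: insert 50 -> lo=[4, 36, 47] (size 3, max 47) hi=[48, 50] (size 2, min 48) -> median=47
Step 6: insert 30 -> lo=[4, 30, 36] (size 3, max 36) hi=[47, 48, 50] (size 3, min 47) -> median=41.5
Step 7: insert 47 -> lo=[4, 30, 36, 47] (size 4, max 47) hi=[47, 48, 50] (size 3, min 47) -> median=47
Step 8: insert 26 -> lo=[4, 26, 30, 36] (size 4, max 36) hi=[47, 47, 48, 50] (size 4, min 47) -> median=41.5
Step 9: insert 48 -> lo=[4, 26, 30, 36, 47] (size 5, max 47) hi=[47, 48, 48, 50] (size 4, min 47) -> median=47
Step 10: insert 9 -> lo=[4, 9, 26, 30, 36] (size 5, max 36) hi=[47, 47, 48, 48, 50] (size 5, min 47) -> median=41.5
Step 11: insert 30 -> lo=[4, 9, 26, 30, 30, 36] (size 6, max 36) hi=[47, 47, 48, 48, 50] (size 5, min 47) -> median=36
Step 12: insert 49 -> lo=[4, 9, 26, 30, 30, 36] (size 6, max 36) hi=[47, 47, 48, 48, 49, 50] (size 6, min 47) -> median=41.5
Step 13: insert 20 -> lo=[4, 9, 20, 26, 30, 30, 36] (size 7, max 36) hi=[47, 47, 48, 48, 49, 50] (size 6, min 47) -> median=36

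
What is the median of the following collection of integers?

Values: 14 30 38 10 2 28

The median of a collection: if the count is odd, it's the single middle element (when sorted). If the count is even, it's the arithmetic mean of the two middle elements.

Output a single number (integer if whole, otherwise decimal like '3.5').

Answer: 21

Derivation:
Step 1: insert 14 -> lo=[14] (size 1, max 14) hi=[] (size 0) -> median=14
Step 2: insert 30 -> lo=[14] (size 1, max 14) hi=[30] (size 1, min 30) -> median=22
Step 3: insert 38 -> lo=[14, 30] (size 2, max 30) hi=[38] (size 1, min 38) -> median=30
Step 4: insert 10 -> lo=[10, 14] (size 2, max 14) hi=[30, 38] (size 2, min 30) -> median=22
Step 5: insert 2 -> lo=[2, 10, 14] (size 3, max 14) hi=[30, 38] (size 2, min 30) -> median=14
Step 6: insert 28 -> lo=[2, 10, 14] (size 3, max 14) hi=[28, 30, 38] (size 3, min 28) -> median=21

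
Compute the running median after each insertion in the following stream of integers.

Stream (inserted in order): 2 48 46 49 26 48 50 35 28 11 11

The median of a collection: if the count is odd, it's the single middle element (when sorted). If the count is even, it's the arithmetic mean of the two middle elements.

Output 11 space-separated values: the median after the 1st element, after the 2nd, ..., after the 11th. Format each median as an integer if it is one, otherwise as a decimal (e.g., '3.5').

Answer: 2 25 46 47 46 47 48 47 46 40.5 35

Derivation:
Step 1: insert 2 -> lo=[2] (size 1, max 2) hi=[] (size 0) -> median=2
Step 2: insert 48 -> lo=[2] (size 1, max 2) hi=[48] (size 1, min 48) -> median=25
Step 3: insert 46 -> lo=[2, 46] (size 2, max 46) hi=[48] (size 1, min 48) -> median=46
Step 4: insert 49 -> lo=[2, 46] (size 2, max 46) hi=[48, 49] (size 2, min 48) -> median=47
Step 5: insert 26 -> lo=[2, 26, 46] (size 3, max 46) hi=[48, 49] (size 2, min 48) -> median=46
Step 6: insert 48 -> lo=[2, 26, 46] (size 3, max 46) hi=[48, 48, 49] (size 3, min 48) -> median=47
Step 7: insert 50 -> lo=[2, 26, 46, 48] (size 4, max 48) hi=[48, 49, 50] (size 3, min 48) -> median=48
Step 8: insert 35 -> lo=[2, 26, 35, 46] (size 4, max 46) hi=[48, 48, 49, 50] (size 4, min 48) -> median=47
Step 9: insert 28 -> lo=[2, 26, 28, 35, 46] (size 5, max 46) hi=[48, 48, 49, 50] (size 4, min 48) -> median=46
Step 10: insert 11 -> lo=[2, 11, 26, 28, 35] (size 5, max 35) hi=[46, 48, 48, 49, 50] (size 5, min 46) -> median=40.5
Step 11: insert 11 -> lo=[2, 11, 11, 26, 28, 35] (size 6, max 35) hi=[46, 48, 48, 49, 50] (size 5, min 46) -> median=35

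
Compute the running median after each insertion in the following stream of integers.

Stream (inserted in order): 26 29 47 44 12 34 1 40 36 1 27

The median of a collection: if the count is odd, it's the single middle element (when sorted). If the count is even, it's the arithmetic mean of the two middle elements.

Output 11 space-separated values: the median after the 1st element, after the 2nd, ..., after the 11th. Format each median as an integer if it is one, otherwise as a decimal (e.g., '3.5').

Answer: 26 27.5 29 36.5 29 31.5 29 31.5 34 31.5 29

Derivation:
Step 1: insert 26 -> lo=[26] (size 1, max 26) hi=[] (size 0) -> median=26
Step 2: insert 29 -> lo=[26] (size 1, max 26) hi=[29] (size 1, min 29) -> median=27.5
Step 3: insert 47 -> lo=[26, 29] (size 2, max 29) hi=[47] (size 1, min 47) -> median=29
Step 4: insert 44 -> lo=[26, 29] (size 2, max 29) hi=[44, 47] (size 2, min 44) -> median=36.5
Step 5: insert 12 -> lo=[12, 26, 29] (size 3, max 29) hi=[44, 47] (size 2, min 44) -> median=29
Step 6: insert 34 -> lo=[12, 26, 29] (size 3, max 29) hi=[34, 44, 47] (size 3, min 34) -> median=31.5
Step 7: insert 1 -> lo=[1, 12, 26, 29] (size 4, max 29) hi=[34, 44, 47] (size 3, min 34) -> median=29
Step 8: insert 40 -> lo=[1, 12, 26, 29] (size 4, max 29) hi=[34, 40, 44, 47] (size 4, min 34) -> median=31.5
Step 9: insert 36 -> lo=[1, 12, 26, 29, 34] (size 5, max 34) hi=[36, 40, 44, 47] (size 4, min 36) -> median=34
Step 10: insert 1 -> lo=[1, 1, 12, 26, 29] (size 5, max 29) hi=[34, 36, 40, 44, 47] (size 5, min 34) -> median=31.5
Step 11: insert 27 -> lo=[1, 1, 12, 26, 27, 29] (size 6, max 29) hi=[34, 36, 40, 44, 47] (size 5, min 34) -> median=29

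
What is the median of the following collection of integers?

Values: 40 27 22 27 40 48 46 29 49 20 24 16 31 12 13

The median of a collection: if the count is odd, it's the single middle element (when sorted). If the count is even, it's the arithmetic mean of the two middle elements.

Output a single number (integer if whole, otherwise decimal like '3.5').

Answer: 27

Derivation:
Step 1: insert 40 -> lo=[40] (size 1, max 40) hi=[] (size 0) -> median=40
Step 2: insert 27 -> lo=[27] (size 1, max 27) hi=[40] (size 1, min 40) -> median=33.5
Step 3: insert 22 -> lo=[22, 27] (size 2, max 27) hi=[40] (size 1, min 40) -> median=27
Step 4: insert 27 -> lo=[22, 27] (size 2, max 27) hi=[27, 40] (size 2, min 27) -> median=27
Step 5: insert 40 -> lo=[22, 27, 27] (size 3, max 27) hi=[40, 40] (size 2, min 40) -> median=27
Step 6: insert 48 -> lo=[22, 27, 27] (size 3, max 27) hi=[40, 40, 48] (size 3, min 40) -> median=33.5
Step 7: insert 46 -> lo=[22, 27, 27, 40] (size 4, max 40) hi=[40, 46, 48] (size 3, min 40) -> median=40
Step 8: insert 29 -> lo=[22, 27, 27, 29] (size 4, max 29) hi=[40, 40, 46, 48] (size 4, min 40) -> median=34.5
Step 9: insert 49 -> lo=[22, 27, 27, 29, 40] (size 5, max 40) hi=[40, 46, 48, 49] (size 4, min 40) -> median=40
Step 10: insert 20 -> lo=[20, 22, 27, 27, 29] (size 5, max 29) hi=[40, 40, 46, 48, 49] (size 5, min 40) -> median=34.5
Step 11: insert 24 -> lo=[20, 22, 24, 27, 27, 29] (size 6, max 29) hi=[40, 40, 46, 48, 49] (size 5, min 40) -> median=29
Step 12: insert 16 -> lo=[16, 20, 22, 24, 27, 27] (size 6, max 27) hi=[29, 40, 40, 46, 48, 49] (size 6, min 29) -> median=28
Step 13: insert 31 -> lo=[16, 20, 22, 24, 27, 27, 29] (size 7, max 29) hi=[31, 40, 40, 46, 48, 49] (size 6, min 31) -> median=29
Step 14: insert 12 -> lo=[12, 16, 20, 22, 24, 27, 27] (size 7, max 27) hi=[29, 31, 40, 40, 46, 48, 49] (size 7, min 29) -> median=28
Step 15: insert 13 -> lo=[12, 13, 16, 20, 22, 24, 27, 27] (size 8, max 27) hi=[29, 31, 40, 40, 46, 48, 49] (size 7, min 29) -> median=27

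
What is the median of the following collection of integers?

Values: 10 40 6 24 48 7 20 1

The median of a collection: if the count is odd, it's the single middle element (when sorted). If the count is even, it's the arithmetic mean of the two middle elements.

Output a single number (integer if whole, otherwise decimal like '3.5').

Step 1: insert 10 -> lo=[10] (size 1, max 10) hi=[] (size 0) -> median=10
Step 2: insert 40 -> lo=[10] (size 1, max 10) hi=[40] (size 1, min 40) -> median=25
Step 3: insert 6 -> lo=[6, 10] (size 2, max 10) hi=[40] (size 1, min 40) -> median=10
Step 4: insert 24 -> lo=[6, 10] (size 2, max 10) hi=[24, 40] (size 2, min 24) -> median=17
Step 5: insert 48 -> lo=[6, 10, 24] (size 3, max 24) hi=[40, 48] (size 2, min 40) -> median=24
Step 6: insert 7 -> lo=[6, 7, 10] (size 3, max 10) hi=[24, 40, 48] (size 3, min 24) -> median=17
Step 7: insert 20 -> lo=[6, 7, 10, 20] (size 4, max 20) hi=[24, 40, 48] (size 3, min 24) -> median=20
Step 8: insert 1 -> lo=[1, 6, 7, 10] (size 4, max 10) hi=[20, 24, 40, 48] (size 4, min 20) -> median=15

Answer: 15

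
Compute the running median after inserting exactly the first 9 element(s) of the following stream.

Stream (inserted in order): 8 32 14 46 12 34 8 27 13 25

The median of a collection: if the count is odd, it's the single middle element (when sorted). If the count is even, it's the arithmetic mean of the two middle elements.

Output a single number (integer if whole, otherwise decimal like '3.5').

Answer: 14

Derivation:
Step 1: insert 8 -> lo=[8] (size 1, max 8) hi=[] (size 0) -> median=8
Step 2: insert 32 -> lo=[8] (size 1, max 8) hi=[32] (size 1, min 32) -> median=20
Step 3: insert 14 -> lo=[8, 14] (size 2, max 14) hi=[32] (size 1, min 32) -> median=14
Step 4: insert 46 -> lo=[8, 14] (size 2, max 14) hi=[32, 46] (size 2, min 32) -> median=23
Step 5: insert 12 -> lo=[8, 12, 14] (size 3, max 14) hi=[32, 46] (size 2, min 32) -> median=14
Step 6: insert 34 -> lo=[8, 12, 14] (size 3, max 14) hi=[32, 34, 46] (size 3, min 32) -> median=23
Step 7: insert 8 -> lo=[8, 8, 12, 14] (size 4, max 14) hi=[32, 34, 46] (size 3, min 32) -> median=14
Step 8: insert 27 -> lo=[8, 8, 12, 14] (size 4, max 14) hi=[27, 32, 34, 46] (size 4, min 27) -> median=20.5
Step 9: insert 13 -> lo=[8, 8, 12, 13, 14] (size 5, max 14) hi=[27, 32, 34, 46] (size 4, min 27) -> median=14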